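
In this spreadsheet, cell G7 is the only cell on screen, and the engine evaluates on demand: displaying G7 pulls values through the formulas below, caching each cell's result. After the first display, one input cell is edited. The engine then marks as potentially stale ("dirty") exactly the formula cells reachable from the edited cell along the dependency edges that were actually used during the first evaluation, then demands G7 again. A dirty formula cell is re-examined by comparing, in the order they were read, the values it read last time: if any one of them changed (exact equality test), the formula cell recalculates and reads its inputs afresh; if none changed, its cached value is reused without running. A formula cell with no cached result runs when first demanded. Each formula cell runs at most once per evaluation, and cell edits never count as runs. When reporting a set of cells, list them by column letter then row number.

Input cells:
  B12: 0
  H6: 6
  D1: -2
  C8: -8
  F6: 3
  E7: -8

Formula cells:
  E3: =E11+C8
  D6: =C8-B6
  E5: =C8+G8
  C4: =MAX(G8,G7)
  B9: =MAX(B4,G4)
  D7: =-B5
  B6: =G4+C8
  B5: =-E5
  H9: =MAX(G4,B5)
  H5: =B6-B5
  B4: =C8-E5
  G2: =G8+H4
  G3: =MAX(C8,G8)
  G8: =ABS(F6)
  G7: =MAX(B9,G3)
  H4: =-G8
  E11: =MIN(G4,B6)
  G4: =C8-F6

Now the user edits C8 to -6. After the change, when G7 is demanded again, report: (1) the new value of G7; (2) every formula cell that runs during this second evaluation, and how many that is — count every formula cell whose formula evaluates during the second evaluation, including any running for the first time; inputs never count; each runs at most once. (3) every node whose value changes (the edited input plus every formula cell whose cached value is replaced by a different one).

G7 now evaluates to 3.
Run set: B4, B9, E5, G3, G4 (5 run).
Changed values: C8, E5, G4.
The important point: at G7 every value read last time is unchanged, so the dirty flag clears without a run.

Initial pass — values computed on the first demand:
  G4 = -8 - 3 = -11
  G8 = ABS(3) = 3
  E5 = -8 + 3 = -5
  B4 = -8 - -5 = -3
  B9 = MAX(-3, -11) = -3
  G3 = MAX(-8, 3) = 3
  G7 = MAX(-3, 3) = 3

Second demand — change propagation:
  E5: re-runs because C8 -8->-6; new result -3.
  B4: re-runs because C8 -8->-6; E5 -5->-3; new result -3 (unchanged).
  G3: re-runs because C8 -8->-6; new result 3 (unchanged).
  G4: re-runs because C8 -8->-6; new result -9.
  B9: re-runs because G4 -11->-9; new result -3 (unchanged).
  G7: re-examined; everything it read last time is the same (B9 unchanged, G3 unchanged) — cache 3 kept, no run.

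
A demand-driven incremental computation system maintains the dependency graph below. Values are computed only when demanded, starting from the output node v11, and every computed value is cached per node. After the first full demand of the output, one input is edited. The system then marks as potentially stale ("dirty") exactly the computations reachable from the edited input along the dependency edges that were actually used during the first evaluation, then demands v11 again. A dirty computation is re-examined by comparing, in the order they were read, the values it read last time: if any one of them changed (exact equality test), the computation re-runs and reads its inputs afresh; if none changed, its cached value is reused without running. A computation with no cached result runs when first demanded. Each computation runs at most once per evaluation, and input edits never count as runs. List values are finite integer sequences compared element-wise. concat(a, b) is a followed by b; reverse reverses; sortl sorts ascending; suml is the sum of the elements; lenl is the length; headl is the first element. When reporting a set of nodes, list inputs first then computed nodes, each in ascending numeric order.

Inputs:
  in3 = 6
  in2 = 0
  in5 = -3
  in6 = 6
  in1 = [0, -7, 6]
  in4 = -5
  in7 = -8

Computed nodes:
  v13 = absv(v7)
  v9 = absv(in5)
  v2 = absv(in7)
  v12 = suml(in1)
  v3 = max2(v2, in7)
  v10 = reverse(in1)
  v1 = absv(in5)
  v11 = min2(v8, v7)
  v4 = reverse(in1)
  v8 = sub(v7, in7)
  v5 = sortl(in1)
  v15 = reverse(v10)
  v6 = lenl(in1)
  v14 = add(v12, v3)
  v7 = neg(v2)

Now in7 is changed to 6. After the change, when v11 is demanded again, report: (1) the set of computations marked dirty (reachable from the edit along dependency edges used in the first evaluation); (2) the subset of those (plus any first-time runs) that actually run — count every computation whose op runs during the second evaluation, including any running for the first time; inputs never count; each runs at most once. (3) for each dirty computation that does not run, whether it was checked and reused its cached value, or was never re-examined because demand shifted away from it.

Marked dirty: v2, v7, v8, v11.
Computations that run: v2, v7, v8, v11 — 4 in total.
Every dirty computation ran.

First evaluation (everything demanded from the output):
  v2 = absv(-8) = 8
  v7 = neg(8) = -8
  v8 = sub(-8, -8) = 0
  v11 = min2(0, -8) = -8

Propagation after the edit:
  v2: runs — in7 -8->6; result 6.
  v7: runs — v2 8->6; result -6.
  v8: runs — v7 -8->-6; in7 -8->6; result -12.
  v11: runs — v8 0->-12; v7 -8->-6; result -12.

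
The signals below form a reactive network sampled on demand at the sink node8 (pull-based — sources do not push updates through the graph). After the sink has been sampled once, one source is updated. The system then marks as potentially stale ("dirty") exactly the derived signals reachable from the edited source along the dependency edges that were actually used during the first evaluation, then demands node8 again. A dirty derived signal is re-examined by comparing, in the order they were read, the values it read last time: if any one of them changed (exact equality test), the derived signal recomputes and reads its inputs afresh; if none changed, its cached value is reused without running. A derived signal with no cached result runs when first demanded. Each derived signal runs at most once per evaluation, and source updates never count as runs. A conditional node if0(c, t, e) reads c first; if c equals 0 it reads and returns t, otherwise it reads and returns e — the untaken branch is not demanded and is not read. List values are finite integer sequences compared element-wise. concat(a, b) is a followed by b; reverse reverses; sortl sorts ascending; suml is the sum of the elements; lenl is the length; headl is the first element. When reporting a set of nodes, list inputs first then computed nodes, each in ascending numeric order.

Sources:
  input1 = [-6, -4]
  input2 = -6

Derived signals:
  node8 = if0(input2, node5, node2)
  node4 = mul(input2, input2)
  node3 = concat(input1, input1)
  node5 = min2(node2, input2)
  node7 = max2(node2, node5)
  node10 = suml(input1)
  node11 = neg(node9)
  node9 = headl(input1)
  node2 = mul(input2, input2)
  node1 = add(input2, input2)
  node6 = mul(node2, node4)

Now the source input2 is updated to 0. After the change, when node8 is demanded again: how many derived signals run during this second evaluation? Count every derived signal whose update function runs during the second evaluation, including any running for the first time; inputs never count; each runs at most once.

Initial pass — values computed on the first demand:
  node2 = mul(-6, -6) = 36
  node8 = if0(input2=-6 -> else branch node2) = 36

Second demand — change propagation:
  node2: re-runs because input2 -6->0; input2 -6->0; new result 0.
  node5: newly demanded (no cache) — executes and yields 0.
  node8: re-runs because input2 -6->0; node2 36->0; new result 0.

The important point: the flipped condition pulls in fresh nodes; node5 runs for the first time.

Run set: node2, node5, node8 (3 run).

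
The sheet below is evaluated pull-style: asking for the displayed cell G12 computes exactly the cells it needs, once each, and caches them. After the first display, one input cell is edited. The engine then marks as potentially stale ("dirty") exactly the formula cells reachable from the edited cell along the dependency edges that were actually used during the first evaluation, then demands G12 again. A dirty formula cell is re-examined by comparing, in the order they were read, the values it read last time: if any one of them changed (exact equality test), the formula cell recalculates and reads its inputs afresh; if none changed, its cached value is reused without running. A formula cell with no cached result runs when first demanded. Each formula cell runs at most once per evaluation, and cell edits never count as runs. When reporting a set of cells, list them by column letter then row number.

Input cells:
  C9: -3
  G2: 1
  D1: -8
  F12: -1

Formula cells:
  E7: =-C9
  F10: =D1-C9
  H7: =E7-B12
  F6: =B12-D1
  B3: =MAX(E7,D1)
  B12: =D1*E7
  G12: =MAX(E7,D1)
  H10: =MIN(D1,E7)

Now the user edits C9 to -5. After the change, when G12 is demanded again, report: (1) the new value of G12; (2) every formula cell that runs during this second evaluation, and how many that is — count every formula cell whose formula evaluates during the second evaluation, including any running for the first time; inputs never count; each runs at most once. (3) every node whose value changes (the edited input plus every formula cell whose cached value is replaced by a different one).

First demand of the output computes:
  E7 = -(-3) = 3
  G12 = MAX(3, -8) = 3

After the edit, cleaning proceeds:
  E7: a read changed (C9 -3->-5) — executes, giving 5.
  G12: a read changed (E7 3->5) — executes, giving 5.

Demanding G12 again yields 5.
2 formula cells run: E7, G12.
The nodes whose values change: C9, E7, G12.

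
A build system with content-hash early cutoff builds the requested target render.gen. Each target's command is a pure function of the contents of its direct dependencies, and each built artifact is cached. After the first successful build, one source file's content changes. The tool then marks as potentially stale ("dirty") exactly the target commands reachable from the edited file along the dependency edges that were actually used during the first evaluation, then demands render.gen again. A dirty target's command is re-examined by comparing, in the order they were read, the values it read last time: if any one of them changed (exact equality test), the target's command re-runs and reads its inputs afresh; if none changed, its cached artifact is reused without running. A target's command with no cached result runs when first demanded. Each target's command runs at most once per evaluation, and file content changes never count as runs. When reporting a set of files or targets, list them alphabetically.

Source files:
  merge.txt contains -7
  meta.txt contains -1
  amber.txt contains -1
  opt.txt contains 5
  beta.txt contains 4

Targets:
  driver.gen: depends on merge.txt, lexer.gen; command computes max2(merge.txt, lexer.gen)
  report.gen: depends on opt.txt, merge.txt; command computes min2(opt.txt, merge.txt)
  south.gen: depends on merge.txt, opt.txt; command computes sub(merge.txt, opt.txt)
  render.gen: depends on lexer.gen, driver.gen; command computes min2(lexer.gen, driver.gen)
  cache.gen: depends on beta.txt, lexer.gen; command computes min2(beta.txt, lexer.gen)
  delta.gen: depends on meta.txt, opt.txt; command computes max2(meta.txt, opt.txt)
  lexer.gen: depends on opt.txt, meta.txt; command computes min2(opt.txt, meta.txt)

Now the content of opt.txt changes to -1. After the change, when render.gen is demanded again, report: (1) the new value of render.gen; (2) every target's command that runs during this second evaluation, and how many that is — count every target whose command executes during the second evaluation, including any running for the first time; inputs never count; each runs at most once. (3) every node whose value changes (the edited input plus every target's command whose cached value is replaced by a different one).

First evaluation (everything demanded from the output):
  lexer.gen = min2(5, -1) = -1
  driver.gen = max2(-7, -1) = -1
  render.gen = min2(-1, -1) = -1

Propagation after the edit:
  lexer.gen: runs — opt.txt 5->-1; result -1 (same value as before).
  driver.gen: checked — values it read are unchanged (merge.txt unchanged, lexer.gen unchanged); reused cached -1 without running.
  render.gen: checked — values it read are unchanged (lexer.gen unchanged, driver.gen unchanged); reused cached -1 without running.

Key observation: the change is absorbed at lexer.gen — it re-runs but produces the same value, and the output's value is unchanged.

New value of render.gen: -1.
Target commands that run: lexer.gen — 1 in total.
Values that change: opt.txt.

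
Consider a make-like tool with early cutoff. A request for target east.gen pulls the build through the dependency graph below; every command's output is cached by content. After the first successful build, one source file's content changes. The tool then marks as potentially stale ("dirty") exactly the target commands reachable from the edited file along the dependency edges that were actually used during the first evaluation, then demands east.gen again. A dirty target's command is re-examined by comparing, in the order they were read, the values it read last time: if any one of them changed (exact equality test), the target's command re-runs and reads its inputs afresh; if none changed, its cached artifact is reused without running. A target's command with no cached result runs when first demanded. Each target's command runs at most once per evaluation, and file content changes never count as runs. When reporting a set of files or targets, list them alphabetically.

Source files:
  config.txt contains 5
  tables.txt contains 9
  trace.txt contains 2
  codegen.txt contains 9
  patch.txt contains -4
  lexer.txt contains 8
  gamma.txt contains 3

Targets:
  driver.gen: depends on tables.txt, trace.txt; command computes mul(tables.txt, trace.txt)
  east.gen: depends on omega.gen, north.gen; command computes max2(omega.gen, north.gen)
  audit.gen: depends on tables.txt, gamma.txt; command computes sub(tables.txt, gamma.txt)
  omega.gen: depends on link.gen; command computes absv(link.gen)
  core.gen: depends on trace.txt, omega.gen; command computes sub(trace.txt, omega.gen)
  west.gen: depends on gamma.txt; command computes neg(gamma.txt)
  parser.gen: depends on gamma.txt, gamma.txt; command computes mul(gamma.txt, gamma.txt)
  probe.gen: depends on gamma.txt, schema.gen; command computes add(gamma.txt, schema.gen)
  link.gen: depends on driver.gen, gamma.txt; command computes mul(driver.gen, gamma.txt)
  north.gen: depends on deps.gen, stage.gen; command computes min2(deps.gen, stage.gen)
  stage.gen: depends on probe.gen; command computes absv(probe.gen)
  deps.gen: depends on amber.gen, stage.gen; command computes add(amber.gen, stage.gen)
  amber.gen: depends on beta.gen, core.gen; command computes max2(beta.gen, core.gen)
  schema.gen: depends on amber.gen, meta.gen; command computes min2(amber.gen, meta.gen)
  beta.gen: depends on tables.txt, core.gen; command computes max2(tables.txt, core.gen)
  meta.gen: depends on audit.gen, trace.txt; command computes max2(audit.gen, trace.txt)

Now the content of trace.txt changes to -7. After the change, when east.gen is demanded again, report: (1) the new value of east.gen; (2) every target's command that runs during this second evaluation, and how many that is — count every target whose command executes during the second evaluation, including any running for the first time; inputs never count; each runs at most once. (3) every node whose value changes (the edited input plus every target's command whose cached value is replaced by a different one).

First demand of the output computes:
  audit.gen = sub(9, 3) = 6
  driver.gen = mul(9, 2) = 18
  link.gen = mul(18, 3) = 54
  meta.gen = max2(6, 2) = 6
  omega.gen = absv(54) = 54
  core.gen = sub(2, 54) = -52
  beta.gen = max2(9, -52) = 9
  amber.gen = max2(9, -52) = 9
  schema.gen = min2(9, 6) = 6
  probe.gen = add(3, 6) = 9
  stage.gen = absv(9) = 9
  deps.gen = add(9, 9) = 18
  north.gen = min2(18, 9) = 9
  east.gen = max2(54, 9) = 54

After the edit, cleaning proceeds:
  driver.gen: a read changed (trace.txt 2->-7) — executes, giving -63.
  link.gen: a read changed (driver.gen 18->-63) — executes, giving -189.
  meta.gen: a read changed (trace.txt 2->-7) — executes, giving 6 — identical to its old value.
  omega.gen: a read changed (link.gen 54->-189) — executes, giving 189.
  core.gen: a read changed (trace.txt 2->-7; omega.gen 54->189) — executes, giving -196.
  beta.gen: a read changed (core.gen -52->-196) — executes, giving 9 — identical to its old value.
  amber.gen: a read changed (core.gen -52->-196) — executes, giving 9 — identical to its old value.
  schema.gen: dirty, but its reads are unchanged (amber.gen unchanged, meta.gen unchanged); cached 6 stands.
  probe.gen: dirty, but its reads are unchanged (gamma.txt unchanged, schema.gen unchanged); cached 9 stands.
  stage.gen: dirty, but its reads are unchanged (probe.gen unchanged); cached 9 stands.
  deps.gen: dirty, but its reads are unchanged (amber.gen unchanged, stage.gen unchanged); cached 18 stands.
  north.gen: dirty, but its reads are unchanged (deps.gen unchanged, stage.gen unchanged); cached 9 stands.
  east.gen: a read changed (omega.gen 54->189) — executes, giving 189.

Note where the cutoff bites: schema.gen is checked, finds nothing changed, and keeps its cache.

Demanding east.gen again yields 189.
8 target commands run: amber.gen, beta.gen, core.gen, driver.gen, east.gen, link.gen, meta.gen, omega.gen.
The nodes whose values change: core.gen, driver.gen, east.gen, link.gen, omega.gen, trace.txt.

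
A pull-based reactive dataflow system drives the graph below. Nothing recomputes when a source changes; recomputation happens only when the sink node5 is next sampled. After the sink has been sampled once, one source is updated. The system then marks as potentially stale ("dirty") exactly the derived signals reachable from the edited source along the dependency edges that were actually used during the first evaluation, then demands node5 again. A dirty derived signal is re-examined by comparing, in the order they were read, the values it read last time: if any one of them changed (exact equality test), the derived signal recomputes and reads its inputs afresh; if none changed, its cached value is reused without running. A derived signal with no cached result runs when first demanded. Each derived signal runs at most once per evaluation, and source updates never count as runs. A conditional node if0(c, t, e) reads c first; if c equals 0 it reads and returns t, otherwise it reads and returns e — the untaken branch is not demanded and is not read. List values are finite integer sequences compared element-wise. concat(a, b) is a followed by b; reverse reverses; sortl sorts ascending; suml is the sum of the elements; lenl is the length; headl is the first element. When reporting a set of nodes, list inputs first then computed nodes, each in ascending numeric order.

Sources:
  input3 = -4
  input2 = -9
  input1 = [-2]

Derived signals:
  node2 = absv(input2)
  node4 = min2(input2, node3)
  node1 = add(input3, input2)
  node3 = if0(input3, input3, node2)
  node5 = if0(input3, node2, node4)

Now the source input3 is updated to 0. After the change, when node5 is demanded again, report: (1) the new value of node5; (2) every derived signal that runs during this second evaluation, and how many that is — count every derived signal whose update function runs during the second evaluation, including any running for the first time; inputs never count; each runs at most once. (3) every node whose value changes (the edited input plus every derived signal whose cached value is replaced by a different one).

First evaluation (everything demanded from the output):
  node2 = absv(-9) = 9
  node3 = if0(input3=-4 -> else branch node2) = 9
  node4 = min2(-9, 9) = -9
  node5 = if0(input3=-4 -> else branch node4) = -9

Propagation after the edit:
  node3: marked dirty but never re-examined — demand shifted away from it.
  node4: marked dirty but never re-examined — demand shifted away from it.
  node5: runs — input3 -4->0; result 9.

Key observation: a condition flipped, so demand moved to the other branch — node3, node4 are never re-examined.

New value of node5: 9.
Derived signals that run: node5 — 1 in total.
Values that change: input3, node5.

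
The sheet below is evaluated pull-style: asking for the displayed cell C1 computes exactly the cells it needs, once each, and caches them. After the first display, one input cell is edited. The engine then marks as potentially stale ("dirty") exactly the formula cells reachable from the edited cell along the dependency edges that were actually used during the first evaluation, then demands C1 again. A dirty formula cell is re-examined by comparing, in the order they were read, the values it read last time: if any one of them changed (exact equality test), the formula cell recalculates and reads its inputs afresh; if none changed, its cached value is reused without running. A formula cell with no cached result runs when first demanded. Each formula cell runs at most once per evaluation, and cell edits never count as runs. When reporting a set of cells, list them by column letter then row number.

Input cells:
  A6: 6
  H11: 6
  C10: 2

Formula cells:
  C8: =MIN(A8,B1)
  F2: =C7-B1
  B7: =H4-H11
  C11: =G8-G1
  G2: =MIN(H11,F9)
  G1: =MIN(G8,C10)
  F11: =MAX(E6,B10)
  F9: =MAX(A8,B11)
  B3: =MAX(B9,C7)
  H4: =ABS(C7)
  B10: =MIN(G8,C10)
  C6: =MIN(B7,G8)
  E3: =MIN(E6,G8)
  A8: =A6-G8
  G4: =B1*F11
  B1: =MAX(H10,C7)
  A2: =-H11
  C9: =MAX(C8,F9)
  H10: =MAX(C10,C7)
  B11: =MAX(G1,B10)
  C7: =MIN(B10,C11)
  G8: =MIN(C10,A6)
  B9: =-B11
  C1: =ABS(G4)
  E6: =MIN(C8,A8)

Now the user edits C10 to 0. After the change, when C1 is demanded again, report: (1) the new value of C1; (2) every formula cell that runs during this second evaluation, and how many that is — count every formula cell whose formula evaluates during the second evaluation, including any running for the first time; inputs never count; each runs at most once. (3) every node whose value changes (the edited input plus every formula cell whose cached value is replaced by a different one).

First demand of the output computes:
  G8 = MIN(2, 6) = 2
  A8 = 6 - 2 = 4
  B10 = MIN(2, 2) = 2
  G1 = MIN(2, 2) = 2
  C11 = 2 - 2 = 0
  C7 = MIN(2, 0) = 0
  H10 = MAX(2, 0) = 2
  B1 = MAX(2, 0) = 2
  C8 = MIN(4, 2) = 2
  E6 = MIN(2, 4) = 2
  F11 = MAX(2, 2) = 2
  G4 = 2 * 2 = 4
  C1 = ABS(4) = 4

After the edit, cleaning proceeds:
  G8: a read changed (C10 2->0) — executes, giving 0.
  A8: a read changed (G8 2->0) — executes, giving 6.
  B10: a read changed (G8 2->0; C10 2->0) — executes, giving 0.
  G1: a read changed (G8 2->0; C10 2->0) — executes, giving 0.
  C11: a read changed (G8 2->0; G1 2->0) — executes, giving 0 — identical to its old value.
  C7: a read changed (B10 2->0) — executes, giving 0 — identical to its old value.
  H10: a read changed (C10 2->0) — executes, giving 0.
  B1: a read changed (H10 2->0) — executes, giving 0.
  C8: a read changed (A8 4->6; B1 2->0) — executes, giving 0.
  E6: a read changed (C8 2->0; A8 4->6) — executes, giving 0.
  F11: a read changed (E6 2->0; B10 2->0) — executes, giving 0.
  G4: a read changed (B1 2->0; F11 2->0) — executes, giving 0.
  C1: a read changed (G4 4->0) — executes, giving 0.

Demanding C1 again yields 0.
13 formula cells run: A8, B1, B10, C1, C7, C8, C11, E6, F11, G1, G4, G8, H10.
The nodes whose values change: A8, B1, B10, C1, C8, C10, E6, F11, G1, G4, G8, H10.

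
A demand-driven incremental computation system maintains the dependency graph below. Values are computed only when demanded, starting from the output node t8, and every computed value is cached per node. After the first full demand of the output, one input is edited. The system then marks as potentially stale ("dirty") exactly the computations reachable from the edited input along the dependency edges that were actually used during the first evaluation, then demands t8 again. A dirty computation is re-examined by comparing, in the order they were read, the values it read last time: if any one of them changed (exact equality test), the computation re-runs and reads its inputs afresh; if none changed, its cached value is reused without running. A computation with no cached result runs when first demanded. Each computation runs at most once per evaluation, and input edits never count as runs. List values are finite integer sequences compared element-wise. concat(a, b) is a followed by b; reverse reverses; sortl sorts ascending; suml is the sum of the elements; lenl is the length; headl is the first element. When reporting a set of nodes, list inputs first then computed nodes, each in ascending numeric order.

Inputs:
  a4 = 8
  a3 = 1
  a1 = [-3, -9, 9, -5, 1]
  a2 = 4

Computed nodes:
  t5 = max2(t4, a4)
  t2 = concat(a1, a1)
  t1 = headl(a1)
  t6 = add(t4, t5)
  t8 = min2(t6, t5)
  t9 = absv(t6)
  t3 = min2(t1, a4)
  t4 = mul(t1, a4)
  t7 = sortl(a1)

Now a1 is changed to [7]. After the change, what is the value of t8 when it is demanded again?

First evaluation (everything demanded from the output):
  t1 = headl([-3, -9, 9, -5, 1]) = -3
  t4 = mul(-3, 8) = -24
  t5 = max2(-24, 8) = 8
  t6 = add(-24, 8) = -16
  t8 = min2(-16, 8) = -16

Propagation after the edit:
  t1: runs — a1 [-3, -9, 9, -5, 1]->[7]; result 7.
  t4: runs — t1 -3->7; result 56.
  t5: runs — t4 -24->56; result 56.
  t6: runs — t4 -24->56; t5 8->56; result 112.
  t8: runs — t6 -16->112; t5 8->56; result 56.

New value of t8: 56.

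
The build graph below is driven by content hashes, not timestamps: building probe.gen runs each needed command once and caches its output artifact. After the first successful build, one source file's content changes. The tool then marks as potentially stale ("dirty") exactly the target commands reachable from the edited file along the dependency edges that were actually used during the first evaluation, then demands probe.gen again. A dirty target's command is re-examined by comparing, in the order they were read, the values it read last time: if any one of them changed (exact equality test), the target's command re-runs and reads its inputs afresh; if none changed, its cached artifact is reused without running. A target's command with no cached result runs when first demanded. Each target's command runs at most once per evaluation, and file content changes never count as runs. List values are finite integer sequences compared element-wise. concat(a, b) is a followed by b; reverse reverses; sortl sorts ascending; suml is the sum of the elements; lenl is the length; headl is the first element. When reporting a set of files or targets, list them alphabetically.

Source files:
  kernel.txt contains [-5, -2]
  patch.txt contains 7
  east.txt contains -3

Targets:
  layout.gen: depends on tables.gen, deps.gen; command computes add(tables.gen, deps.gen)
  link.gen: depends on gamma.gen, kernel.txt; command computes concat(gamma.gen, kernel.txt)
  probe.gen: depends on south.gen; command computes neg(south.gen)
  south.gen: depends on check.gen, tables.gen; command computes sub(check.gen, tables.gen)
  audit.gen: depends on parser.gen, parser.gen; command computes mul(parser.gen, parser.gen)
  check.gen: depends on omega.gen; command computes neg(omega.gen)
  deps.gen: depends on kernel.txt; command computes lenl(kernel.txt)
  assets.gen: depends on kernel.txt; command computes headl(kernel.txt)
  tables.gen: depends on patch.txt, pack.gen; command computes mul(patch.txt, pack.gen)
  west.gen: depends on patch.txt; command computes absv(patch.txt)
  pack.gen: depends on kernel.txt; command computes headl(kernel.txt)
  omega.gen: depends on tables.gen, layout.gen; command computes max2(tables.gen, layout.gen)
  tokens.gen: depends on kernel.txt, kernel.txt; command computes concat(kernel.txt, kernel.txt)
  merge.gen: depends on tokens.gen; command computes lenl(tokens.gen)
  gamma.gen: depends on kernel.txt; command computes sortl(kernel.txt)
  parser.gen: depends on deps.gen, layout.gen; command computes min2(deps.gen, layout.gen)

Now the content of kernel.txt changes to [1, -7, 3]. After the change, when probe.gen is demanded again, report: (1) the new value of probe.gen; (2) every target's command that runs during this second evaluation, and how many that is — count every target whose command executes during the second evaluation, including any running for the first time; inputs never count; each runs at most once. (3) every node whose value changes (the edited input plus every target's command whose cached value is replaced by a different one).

probe.gen now evaluates to 17.
Run set: check.gen, deps.gen, layout.gen, omega.gen, pack.gen, probe.gen, south.gen, tables.gen (8 run).
Changed values: check.gen, deps.gen, kernel.txt, layout.gen, omega.gen, pack.gen, probe.gen, south.gen, tables.gen.

Initial pass — values computed on the first demand:
  deps.gen = lenl([-5, -2]) = 2
  pack.gen = headl([-5, -2]) = -5
  tables.gen = mul(7, -5) = -35
  layout.gen = add(-35, 2) = -33
  omega.gen = max2(-35, -33) = -33
  check.gen = neg(-33) = 33
  south.gen = sub(33, -35) = 68
  probe.gen = neg(68) = -68

Second demand — change propagation:
  deps.gen: re-runs because kernel.txt [-5, -2]->[1, -7, 3]; new result 3.
  pack.gen: re-runs because kernel.txt [-5, -2]->[1, -7, 3]; new result 1.
  tables.gen: re-runs because pack.gen -5->1; new result 7.
  layout.gen: re-runs because tables.gen -35->7; deps.gen 2->3; new result 10.
  omega.gen: re-runs because tables.gen -35->7; layout.gen -33->10; new result 10.
  check.gen: re-runs because omega.gen -33->10; new result -10.
  south.gen: re-runs because check.gen 33->-10; tables.gen -35->7; new result -17.
  probe.gen: re-runs because south.gen 68->-17; new result 17.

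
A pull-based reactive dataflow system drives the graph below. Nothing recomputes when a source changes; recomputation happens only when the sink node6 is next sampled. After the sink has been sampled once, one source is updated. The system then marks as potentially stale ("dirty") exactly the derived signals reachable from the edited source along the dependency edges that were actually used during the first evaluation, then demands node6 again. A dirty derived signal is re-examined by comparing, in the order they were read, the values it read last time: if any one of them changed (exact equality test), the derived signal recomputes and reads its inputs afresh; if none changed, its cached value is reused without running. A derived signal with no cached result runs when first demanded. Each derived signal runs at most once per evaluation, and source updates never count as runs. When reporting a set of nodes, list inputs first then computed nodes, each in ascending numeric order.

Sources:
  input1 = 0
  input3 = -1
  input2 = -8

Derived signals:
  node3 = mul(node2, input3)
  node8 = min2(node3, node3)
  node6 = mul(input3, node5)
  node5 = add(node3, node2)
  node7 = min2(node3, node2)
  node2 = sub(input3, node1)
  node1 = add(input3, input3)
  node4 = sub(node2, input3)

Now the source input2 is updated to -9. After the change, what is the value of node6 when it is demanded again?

New value of node6: 0.
Key observation: input2 is never demanded by the output, so the edit triggers no recomputation at all.

First evaluation (everything demanded from the output):
  node1 = add(-1, -1) = -2
  node2 = sub(-1, -2) = 1
  node3 = mul(1, -1) = -1
  node5 = add(-1, 1) = 0
  node6 = mul(-1, 0) = 0

Propagation after the edit:
  input2 feeds no computation that the output demands — nothing is marked dirty and nothing runs.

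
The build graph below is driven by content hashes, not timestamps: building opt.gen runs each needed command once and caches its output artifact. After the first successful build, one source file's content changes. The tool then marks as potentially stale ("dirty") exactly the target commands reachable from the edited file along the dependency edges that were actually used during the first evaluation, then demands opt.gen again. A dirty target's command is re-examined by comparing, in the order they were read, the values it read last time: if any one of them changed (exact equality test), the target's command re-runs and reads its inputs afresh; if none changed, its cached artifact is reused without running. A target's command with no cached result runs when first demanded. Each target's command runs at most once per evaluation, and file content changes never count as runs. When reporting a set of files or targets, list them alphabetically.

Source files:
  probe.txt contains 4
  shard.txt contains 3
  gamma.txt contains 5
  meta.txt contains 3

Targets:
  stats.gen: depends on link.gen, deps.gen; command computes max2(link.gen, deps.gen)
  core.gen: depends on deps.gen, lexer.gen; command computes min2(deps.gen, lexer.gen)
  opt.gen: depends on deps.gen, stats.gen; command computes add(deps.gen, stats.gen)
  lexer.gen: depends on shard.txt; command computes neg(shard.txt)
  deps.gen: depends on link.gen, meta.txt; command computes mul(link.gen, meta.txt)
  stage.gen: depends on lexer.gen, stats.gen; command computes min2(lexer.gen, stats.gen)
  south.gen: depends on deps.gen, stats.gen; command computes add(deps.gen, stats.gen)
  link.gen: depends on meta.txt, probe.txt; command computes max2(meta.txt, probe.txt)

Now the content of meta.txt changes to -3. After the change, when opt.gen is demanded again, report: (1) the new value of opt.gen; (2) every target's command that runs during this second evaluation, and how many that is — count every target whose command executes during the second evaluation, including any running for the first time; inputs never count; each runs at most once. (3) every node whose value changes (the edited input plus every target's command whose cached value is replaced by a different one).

Initial pass — values computed on the first demand:
  link.gen = max2(3, 4) = 4
  deps.gen = mul(4, 3) = 12
  stats.gen = max2(4, 12) = 12
  opt.gen = add(12, 12) = 24

Second demand — change propagation:
  link.gen: re-runs because meta.txt 3->-3; new result 4 (unchanged).
  deps.gen: re-runs because meta.txt 3->-3; new result -12.
  stats.gen: re-runs because deps.gen 12->-12; new result 4.
  opt.gen: re-runs because deps.gen 12->-12; stats.gen 12->4; new result -8.

opt.gen now evaluates to -8.
Run set: deps.gen, link.gen, opt.gen, stats.gen (4 run).
Changed values: deps.gen, meta.txt, opt.gen, stats.gen.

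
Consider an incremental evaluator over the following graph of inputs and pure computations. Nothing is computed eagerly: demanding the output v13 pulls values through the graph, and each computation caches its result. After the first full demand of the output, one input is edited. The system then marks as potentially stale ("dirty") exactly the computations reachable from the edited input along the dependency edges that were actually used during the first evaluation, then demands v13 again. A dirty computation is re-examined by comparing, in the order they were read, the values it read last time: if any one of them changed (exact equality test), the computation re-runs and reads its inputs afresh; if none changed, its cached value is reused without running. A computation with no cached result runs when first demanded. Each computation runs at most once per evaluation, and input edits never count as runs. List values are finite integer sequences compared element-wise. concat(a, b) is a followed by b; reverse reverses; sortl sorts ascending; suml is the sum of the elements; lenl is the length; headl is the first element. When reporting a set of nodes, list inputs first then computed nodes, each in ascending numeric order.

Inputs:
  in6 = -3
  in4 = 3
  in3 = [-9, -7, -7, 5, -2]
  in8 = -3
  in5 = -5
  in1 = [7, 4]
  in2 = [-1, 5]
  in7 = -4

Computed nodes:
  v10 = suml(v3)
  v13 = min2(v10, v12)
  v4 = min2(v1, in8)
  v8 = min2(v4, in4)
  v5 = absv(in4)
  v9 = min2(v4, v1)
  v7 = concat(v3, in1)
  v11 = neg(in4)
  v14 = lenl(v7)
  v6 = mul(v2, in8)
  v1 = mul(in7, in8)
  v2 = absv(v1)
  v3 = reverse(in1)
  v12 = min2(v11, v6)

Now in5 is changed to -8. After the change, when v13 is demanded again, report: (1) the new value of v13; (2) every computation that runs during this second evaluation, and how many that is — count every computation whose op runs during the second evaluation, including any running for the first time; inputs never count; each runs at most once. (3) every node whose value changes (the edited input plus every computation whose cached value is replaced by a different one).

v13 now evaluates to -36.
Run set: none (0 run).
Changed values: in5.
The important point: nothing the output needs ever reads in5, so the edit is invisible to it.

Initial pass — values computed on the first demand:
  v1 = mul(-4, -3) = 12
  v2 = absv(12) = 12
  v3 = reverse([7, 4]) = [4, 7]
  v6 = mul(12, -3) = -36
  v10 = suml([4, 7]) = 11
  v11 = neg(3) = -3
  v12 = min2(-3, -36) = -36
  v13 = min2(11, -36) = -36

Second demand — change propagation:
  no demanded computation ever read in5, so the edit dirties nothing and nothing runs.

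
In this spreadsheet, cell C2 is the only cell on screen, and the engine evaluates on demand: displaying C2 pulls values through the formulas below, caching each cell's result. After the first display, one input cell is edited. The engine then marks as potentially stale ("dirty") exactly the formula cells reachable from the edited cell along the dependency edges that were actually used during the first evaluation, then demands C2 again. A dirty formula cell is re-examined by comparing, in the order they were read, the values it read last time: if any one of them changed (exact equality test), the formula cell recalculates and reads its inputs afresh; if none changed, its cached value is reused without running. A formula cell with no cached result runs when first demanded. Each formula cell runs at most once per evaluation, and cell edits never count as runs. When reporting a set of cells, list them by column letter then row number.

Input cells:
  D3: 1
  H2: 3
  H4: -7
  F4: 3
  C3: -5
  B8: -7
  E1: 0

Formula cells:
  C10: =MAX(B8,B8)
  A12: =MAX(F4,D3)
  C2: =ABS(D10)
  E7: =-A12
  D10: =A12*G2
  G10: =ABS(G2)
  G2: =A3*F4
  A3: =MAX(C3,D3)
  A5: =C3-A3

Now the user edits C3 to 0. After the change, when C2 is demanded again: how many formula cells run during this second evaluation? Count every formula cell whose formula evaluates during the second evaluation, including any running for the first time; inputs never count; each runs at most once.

Run set: A3 (1 run).
The important point: A3 recomputes to an identical value, and the output ends up unchanged.

Initial pass — values computed on the first demand:
  A3 = MAX(-5, 1) = 1
  A12 = MAX(3, 1) = 3
  G2 = 1 * 3 = 3
  D10 = 3 * 3 = 9
  C2 = ABS(9) = 9

Second demand — change propagation:
  A3: re-runs because C3 -5->0; new result 1 (unchanged).
  G2: re-examined; everything it read last time is the same (A3 unchanged, F4 unchanged) — cache 3 kept, no run.
  D10: re-examined; everything it read last time is the same (A12 unchanged, G2 unchanged) — cache 9 kept, no run.
  C2: re-examined; everything it read last time is the same (D10 unchanged) — cache 9 kept, no run.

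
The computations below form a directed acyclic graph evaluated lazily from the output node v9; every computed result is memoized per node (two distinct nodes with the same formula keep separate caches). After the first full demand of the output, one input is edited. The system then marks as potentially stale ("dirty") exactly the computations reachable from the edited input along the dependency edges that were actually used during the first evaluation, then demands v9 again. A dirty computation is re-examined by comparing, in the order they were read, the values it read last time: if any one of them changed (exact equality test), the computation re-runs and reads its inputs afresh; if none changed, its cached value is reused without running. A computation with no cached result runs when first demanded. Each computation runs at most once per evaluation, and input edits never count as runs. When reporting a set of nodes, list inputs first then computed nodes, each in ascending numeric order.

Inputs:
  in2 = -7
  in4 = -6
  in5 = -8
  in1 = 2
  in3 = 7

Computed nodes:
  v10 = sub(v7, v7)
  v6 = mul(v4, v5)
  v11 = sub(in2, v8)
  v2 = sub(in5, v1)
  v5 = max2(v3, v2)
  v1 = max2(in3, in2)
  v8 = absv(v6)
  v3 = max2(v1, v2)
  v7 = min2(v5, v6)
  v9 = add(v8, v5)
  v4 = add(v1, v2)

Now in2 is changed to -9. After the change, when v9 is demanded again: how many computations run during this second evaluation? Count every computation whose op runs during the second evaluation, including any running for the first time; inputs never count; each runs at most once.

First demand of the output computes:
  v1 = max2(7, -7) = 7
  v2 = sub(-8, 7) = -15
  v3 = max2(7, -15) = 7
  v4 = add(7, -15) = -8
  v5 = max2(7, -15) = 7
  v6 = mul(-8, 7) = -56
  v8 = absv(-56) = 56
  v9 = add(56, 7) = 63

After the edit, cleaning proceeds:
  v1: a read changed (in2 -7->-9) — executes, giving 7 — identical to its old value.
  v2: dirty, but its reads are unchanged (in5 unchanged, v1 unchanged); cached -15 stands.
  v3: dirty, but its reads are unchanged (v1 unchanged, v2 unchanged); cached 7 stands.
  v4: dirty, but its reads are unchanged (v1 unchanged, v2 unchanged); cached -8 stands.
  v5: dirty, but its reads are unchanged (v3 unchanged, v2 unchanged); cached 7 stands.
  v6: dirty, but its reads are unchanged (v4 unchanged, v5 unchanged); cached -56 stands.
  v8: dirty, but its reads are unchanged (v6 unchanged); cached 56 stands.
  v9: dirty, but its reads are unchanged (v8 unchanged, v5 unchanged); cached 63 stands.

Note the absorption at v1: it re-runs yet its value is the same, leaving the output's value untouched.

1 computations run: v1.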